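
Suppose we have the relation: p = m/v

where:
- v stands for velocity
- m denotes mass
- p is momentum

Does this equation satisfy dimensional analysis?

No

v (velocity) has dimensions [L T^-1].
m (mass) has dimensions [M].
p (momentum) has dimensions [L M T^-1].

Left side: [L M T^-1]
Right side: [L^-1 M T]

The two sides have different dimensions, so the equation is NOT dimensionally consistent.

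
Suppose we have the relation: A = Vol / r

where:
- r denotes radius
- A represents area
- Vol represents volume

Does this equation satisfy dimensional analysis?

Yes

r (radius) has dimensions [L].
A (area) has dimensions [L^2].
Vol (volume) has dimensions [L^3].

Left side: [L^2]
Right side: [L^2]

Both sides have the same dimensions, so the equation is dimensionally consistent.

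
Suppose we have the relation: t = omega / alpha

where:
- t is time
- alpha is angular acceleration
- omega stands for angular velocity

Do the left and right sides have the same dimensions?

Yes

t (time) has dimensions [T].
alpha (angular acceleration) has dimensions [T^-2].
omega (angular velocity) has dimensions [T^-1].

Left side: [T]
Right side: [T]

Both sides have the same dimensions, so the equation is dimensionally consistent.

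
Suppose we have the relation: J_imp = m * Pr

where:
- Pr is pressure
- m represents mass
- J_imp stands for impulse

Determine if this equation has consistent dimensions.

No

Pr (pressure) has dimensions [L^-1 M T^-2].
m (mass) has dimensions [M].
J_imp (impulse) has dimensions [L M T^-1].

Left side: [L M T^-1]
Right side: [L^-1 M^2 T^-2]

The two sides have different dimensions, so the equation is NOT dimensionally consistent.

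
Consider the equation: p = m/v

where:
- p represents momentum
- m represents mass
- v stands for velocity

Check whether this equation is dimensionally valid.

No

p (momentum) has dimensions [L M T^-1].
m (mass) has dimensions [M].
v (velocity) has dimensions [L T^-1].

Left side: [L M T^-1]
Right side: [L^-1 M T]

The two sides have different dimensions, so the equation is NOT dimensionally consistent.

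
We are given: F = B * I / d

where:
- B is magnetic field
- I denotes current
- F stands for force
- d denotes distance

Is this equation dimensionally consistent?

No

B (magnetic field) has dimensions [I^-1 M T^-2].
I (current) has dimensions [I].
F (force) has dimensions [L M T^-2].
d (distance) has dimensions [L].

Left side: [L M T^-2]
Right side: [L^-1 M T^-2]

The two sides have different dimensions, so the equation is NOT dimensionally consistent.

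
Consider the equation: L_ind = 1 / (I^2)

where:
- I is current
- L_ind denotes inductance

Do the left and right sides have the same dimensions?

No

I (current) has dimensions [I].
L_ind (inductance) has dimensions [I^-2 L^2 M T^-2].

Left side: [I^-2 L^2 M T^-2]
Right side: [I^-2]

The two sides have different dimensions, so the equation is NOT dimensionally consistent.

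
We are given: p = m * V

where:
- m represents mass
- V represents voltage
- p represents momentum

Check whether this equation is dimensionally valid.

No

m (mass) has dimensions [M].
V (voltage) has dimensions [I^-1 L^2 M T^-3].
p (momentum) has dimensions [L M T^-1].

Left side: [L M T^-1]
Right side: [I^-1 L^2 M^2 T^-3]

The two sides have different dimensions, so the equation is NOT dimensionally consistent.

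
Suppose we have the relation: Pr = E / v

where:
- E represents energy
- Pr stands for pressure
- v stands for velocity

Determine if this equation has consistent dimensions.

No

E (energy) has dimensions [L^2 M T^-2].
Pr (pressure) has dimensions [L^-1 M T^-2].
v (velocity) has dimensions [L T^-1].

Left side: [L^-1 M T^-2]
Right side: [L M T^-1]

The two sides have different dimensions, so the equation is NOT dimensionally consistent.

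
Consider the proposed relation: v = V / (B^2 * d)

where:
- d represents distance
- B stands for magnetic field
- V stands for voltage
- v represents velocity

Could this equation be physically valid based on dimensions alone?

No

d (distance) has dimensions [L].
B (magnetic field) has dimensions [I^-1 M T^-2].
V (voltage) has dimensions [I^-1 L^2 M T^-3].
v (velocity) has dimensions [L T^-1].

Left side: [L T^-1]
Right side: [I L M^-1 T]

The two sides have different dimensions, so the equation is NOT dimensionally consistent.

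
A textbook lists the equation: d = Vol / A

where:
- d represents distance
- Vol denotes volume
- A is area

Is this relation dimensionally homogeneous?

Yes

d (distance) has dimensions [L].
Vol (volume) has dimensions [L^3].
A (area) has dimensions [L^2].

Left side: [L]
Right side: [L]

Both sides have the same dimensions, so the equation is dimensionally consistent.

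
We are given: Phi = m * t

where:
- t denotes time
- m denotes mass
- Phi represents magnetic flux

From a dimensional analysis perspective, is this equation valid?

No

t (time) has dimensions [T].
m (mass) has dimensions [M].
Phi (magnetic flux) has dimensions [I^-1 L^2 M T^-2].

Left side: [I^-1 L^2 M T^-2]
Right side: [M T]

The two sides have different dimensions, so the equation is NOT dimensionally consistent.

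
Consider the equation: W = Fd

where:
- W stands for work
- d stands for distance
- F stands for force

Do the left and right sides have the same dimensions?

Yes

W (work) has dimensions [L^2 M T^-2].
d (distance) has dimensions [L].
F (force) has dimensions [L M T^-2].

Left side: [L^2 M T^-2]
Right side: [L^2 M T^-2]

Both sides have the same dimensions, so the equation is dimensionally consistent.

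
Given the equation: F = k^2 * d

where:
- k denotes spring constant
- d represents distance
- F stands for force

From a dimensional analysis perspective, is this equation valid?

No

k (spring constant) has dimensions [M T^-2].
d (distance) has dimensions [L].
F (force) has dimensions [L M T^-2].

Left side: [L M T^-2]
Right side: [L M^2 T^-4]

The two sides have different dimensions, so the equation is NOT dimensionally consistent.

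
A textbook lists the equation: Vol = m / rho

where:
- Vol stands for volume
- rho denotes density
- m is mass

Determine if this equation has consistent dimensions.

Yes

Vol (volume) has dimensions [L^3].
rho (density) has dimensions [L^-3 M].
m (mass) has dimensions [M].

Left side: [L^3]
Right side: [L^3]

Both sides have the same dimensions, so the equation is dimensionally consistent.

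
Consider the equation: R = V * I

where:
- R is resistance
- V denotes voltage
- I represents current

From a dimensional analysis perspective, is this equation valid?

No

R (resistance) has dimensions [I^-2 L^2 M T^-3].
V (voltage) has dimensions [I^-1 L^2 M T^-3].
I (current) has dimensions [I].

Left side: [I^-2 L^2 M T^-3]
Right side: [L^2 M T^-3]

The two sides have different dimensions, so the equation is NOT dimensionally consistent.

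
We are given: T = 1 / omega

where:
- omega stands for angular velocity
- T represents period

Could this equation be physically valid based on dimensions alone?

Yes

omega (angular velocity) has dimensions [T^-1].
T (period) has dimensions [T].

Left side: [T]
Right side: [T]

Both sides have the same dimensions, so the equation is dimensionally consistent.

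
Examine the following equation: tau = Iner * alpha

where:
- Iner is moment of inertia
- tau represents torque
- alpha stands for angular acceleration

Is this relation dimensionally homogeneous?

Yes

Iner (moment of inertia) has dimensions [L^2 M].
tau (torque) has dimensions [L^2 M T^-2].
alpha (angular acceleration) has dimensions [T^-2].

Left side: [L^2 M T^-2]
Right side: [L^2 M T^-2]

Both sides have the same dimensions, so the equation is dimensionally consistent.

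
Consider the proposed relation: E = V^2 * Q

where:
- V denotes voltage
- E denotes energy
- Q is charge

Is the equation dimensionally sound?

No

V (voltage) has dimensions [I^-1 L^2 M T^-3].
E (energy) has dimensions [L^2 M T^-2].
Q (charge) has dimensions [I T].

Left side: [L^2 M T^-2]
Right side: [I^-1 L^4 M^2 T^-5]

The two sides have different dimensions, so the equation is NOT dimensionally consistent.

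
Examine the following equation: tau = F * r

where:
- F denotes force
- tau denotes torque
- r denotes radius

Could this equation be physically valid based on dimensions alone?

Yes

F (force) has dimensions [L M T^-2].
tau (torque) has dimensions [L^2 M T^-2].
r (radius) has dimensions [L].

Left side: [L^2 M T^-2]
Right side: [L^2 M T^-2]

Both sides have the same dimensions, so the equation is dimensionally consistent.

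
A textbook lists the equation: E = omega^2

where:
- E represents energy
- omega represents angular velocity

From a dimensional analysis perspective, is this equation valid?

No

E (energy) has dimensions [L^2 M T^-2].
omega (angular velocity) has dimensions [T^-1].

Left side: [L^2 M T^-2]
Right side: [T^-2]

The two sides have different dimensions, so the equation is NOT dimensionally consistent.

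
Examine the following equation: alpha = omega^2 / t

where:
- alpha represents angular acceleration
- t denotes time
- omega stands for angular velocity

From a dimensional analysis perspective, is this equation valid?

No

alpha (angular acceleration) has dimensions [T^-2].
t (time) has dimensions [T].
omega (angular velocity) has dimensions [T^-1].

Left side: [T^-2]
Right side: [T^-3]

The two sides have different dimensions, so the equation is NOT dimensionally consistent.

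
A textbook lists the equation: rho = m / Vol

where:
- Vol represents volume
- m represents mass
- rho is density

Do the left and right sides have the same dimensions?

Yes

Vol (volume) has dimensions [L^3].
m (mass) has dimensions [M].
rho (density) has dimensions [L^-3 M].

Left side: [L^-3 M]
Right side: [L^-3 M]

Both sides have the same dimensions, so the equation is dimensionally consistent.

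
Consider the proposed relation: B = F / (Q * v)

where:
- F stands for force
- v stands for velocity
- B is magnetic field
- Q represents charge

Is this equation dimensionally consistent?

Yes

F (force) has dimensions [L M T^-2].
v (velocity) has dimensions [L T^-1].
B (magnetic field) has dimensions [I^-1 M T^-2].
Q (charge) has dimensions [I T].

Left side: [I^-1 M T^-2]
Right side: [I^-1 M T^-2]

Both sides have the same dimensions, so the equation is dimensionally consistent.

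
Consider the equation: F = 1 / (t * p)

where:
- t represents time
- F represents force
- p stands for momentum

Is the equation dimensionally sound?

No

t (time) has dimensions [T].
F (force) has dimensions [L M T^-2].
p (momentum) has dimensions [L M T^-1].

Left side: [L M T^-2]
Right side: [L^-1 M^-1]

The two sides have different dimensions, so the equation is NOT dimensionally consistent.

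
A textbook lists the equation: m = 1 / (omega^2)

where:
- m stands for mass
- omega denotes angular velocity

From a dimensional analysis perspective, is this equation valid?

No

m (mass) has dimensions [M].
omega (angular velocity) has dimensions [T^-1].

Left side: [M]
Right side: [T^2]

The two sides have different dimensions, so the equation is NOT dimensionally consistent.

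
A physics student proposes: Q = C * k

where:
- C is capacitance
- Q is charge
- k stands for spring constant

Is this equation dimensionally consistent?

No

C (capacitance) has dimensions [I^2 L^-2 M^-1 T^4].
Q (charge) has dimensions [I T].
k (spring constant) has dimensions [M T^-2].

Left side: [I T]
Right side: [I^2 L^-2 T^2]

The two sides have different dimensions, so the equation is NOT dimensionally consistent.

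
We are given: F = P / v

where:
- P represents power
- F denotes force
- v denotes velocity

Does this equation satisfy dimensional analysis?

Yes

P (power) has dimensions [L^2 M T^-3].
F (force) has dimensions [L M T^-2].
v (velocity) has dimensions [L T^-1].

Left side: [L M T^-2]
Right side: [L M T^-2]

Both sides have the same dimensions, so the equation is dimensionally consistent.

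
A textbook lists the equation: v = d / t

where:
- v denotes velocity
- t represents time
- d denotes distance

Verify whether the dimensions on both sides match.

Yes

v (velocity) has dimensions [L T^-1].
t (time) has dimensions [T].
d (distance) has dimensions [L].

Left side: [L T^-1]
Right side: [L T^-1]

Both sides have the same dimensions, so the equation is dimensionally consistent.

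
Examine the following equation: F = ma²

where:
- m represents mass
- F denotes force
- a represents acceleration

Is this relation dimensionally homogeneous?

No

m (mass) has dimensions [M].
F (force) has dimensions [L M T^-2].
a (acceleration) has dimensions [L T^-2].

Left side: [L M T^-2]
Right side: [L^2 M T^-4]

The two sides have different dimensions, so the equation is NOT dimensionally consistent.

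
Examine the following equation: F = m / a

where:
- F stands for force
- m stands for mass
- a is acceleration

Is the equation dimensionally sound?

No

F (force) has dimensions [L M T^-2].
m (mass) has dimensions [M].
a (acceleration) has dimensions [L T^-2].

Left side: [L M T^-2]
Right side: [L^-1 M T^2]

The two sides have different dimensions, so the equation is NOT dimensionally consistent.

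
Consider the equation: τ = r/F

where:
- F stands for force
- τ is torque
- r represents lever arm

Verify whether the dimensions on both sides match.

No

F (force) has dimensions [L M T^-2].
τ (torque) has dimensions [L^2 M T^-2].
r (lever arm) has dimensions [L].

Left side: [L^2 M T^-2]
Right side: [M^-1 T^2]

The two sides have different dimensions, so the equation is NOT dimensionally consistent.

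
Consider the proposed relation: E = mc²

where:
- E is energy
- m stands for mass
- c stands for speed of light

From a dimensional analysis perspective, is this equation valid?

Yes

E (energy) has dimensions [L^2 M T^-2].
m (mass) has dimensions [M].
c (speed of light) has dimensions [L T^-1].

Left side: [L^2 M T^-2]
Right side: [L^2 M T^-2]

Both sides have the same dimensions, so the equation is dimensionally consistent.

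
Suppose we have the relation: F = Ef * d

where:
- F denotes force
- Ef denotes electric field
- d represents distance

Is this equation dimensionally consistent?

No

F (force) has dimensions [L M T^-2].
Ef (electric field) has dimensions [I^-1 L M T^-3].
d (distance) has dimensions [L].

Left side: [L M T^-2]
Right side: [I^-1 L^2 M T^-3]

The two sides have different dimensions, so the equation is NOT dimensionally consistent.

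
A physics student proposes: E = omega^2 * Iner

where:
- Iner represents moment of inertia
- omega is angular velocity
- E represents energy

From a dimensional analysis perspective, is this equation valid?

Yes

Iner (moment of inertia) has dimensions [L^2 M].
omega (angular velocity) has dimensions [T^-1].
E (energy) has dimensions [L^2 M T^-2].

Left side: [L^2 M T^-2]
Right side: [L^2 M T^-2]

Both sides have the same dimensions, so the equation is dimensionally consistent.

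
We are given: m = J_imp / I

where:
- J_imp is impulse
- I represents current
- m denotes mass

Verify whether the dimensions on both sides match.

No

J_imp (impulse) has dimensions [L M T^-1].
I (current) has dimensions [I].
m (mass) has dimensions [M].

Left side: [M]
Right side: [I^-1 L M T^-1]

The two sides have different dimensions, so the equation is NOT dimensionally consistent.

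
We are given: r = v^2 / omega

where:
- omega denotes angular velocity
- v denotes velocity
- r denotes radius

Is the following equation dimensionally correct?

No

omega (angular velocity) has dimensions [T^-1].
v (velocity) has dimensions [L T^-1].
r (radius) has dimensions [L].

Left side: [L]
Right side: [L^2 T^-1]

The two sides have different dimensions, so the equation is NOT dimensionally consistent.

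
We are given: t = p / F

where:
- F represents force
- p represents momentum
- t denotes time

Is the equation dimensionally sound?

Yes

F (force) has dimensions [L M T^-2].
p (momentum) has dimensions [L M T^-1].
t (time) has dimensions [T].

Left side: [T]
Right side: [T]

Both sides have the same dimensions, so the equation is dimensionally consistent.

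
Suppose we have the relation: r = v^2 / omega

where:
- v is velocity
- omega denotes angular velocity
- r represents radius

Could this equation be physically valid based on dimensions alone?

No

v (velocity) has dimensions [L T^-1].
omega (angular velocity) has dimensions [T^-1].
r (radius) has dimensions [L].

Left side: [L]
Right side: [L^2 T^-1]

The two sides have different dimensions, so the equation is NOT dimensionally consistent.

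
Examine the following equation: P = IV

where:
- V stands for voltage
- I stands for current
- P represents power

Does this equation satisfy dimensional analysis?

Yes

V (voltage) has dimensions [I^-1 L^2 M T^-3].
I (current) has dimensions [I].
P (power) has dimensions [L^2 M T^-3].

Left side: [L^2 M T^-3]
Right side: [L^2 M T^-3]

Both sides have the same dimensions, so the equation is dimensionally consistent.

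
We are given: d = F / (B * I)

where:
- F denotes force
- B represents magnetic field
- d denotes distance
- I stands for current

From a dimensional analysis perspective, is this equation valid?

Yes

F (force) has dimensions [L M T^-2].
B (magnetic field) has dimensions [I^-1 M T^-2].
d (distance) has dimensions [L].
I (current) has dimensions [I].

Left side: [L]
Right side: [L]

Both sides have the same dimensions, so the equation is dimensionally consistent.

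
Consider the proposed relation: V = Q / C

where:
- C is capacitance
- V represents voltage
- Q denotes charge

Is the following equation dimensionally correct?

Yes

C (capacitance) has dimensions [I^2 L^-2 M^-1 T^4].
V (voltage) has dimensions [I^-1 L^2 M T^-3].
Q (charge) has dimensions [I T].

Left side: [I^-1 L^2 M T^-3]
Right side: [I^-1 L^2 M T^-3]

Both sides have the same dimensions, so the equation is dimensionally consistent.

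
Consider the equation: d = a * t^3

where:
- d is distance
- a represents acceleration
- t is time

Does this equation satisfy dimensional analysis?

No

d (distance) has dimensions [L].
a (acceleration) has dimensions [L T^-2].
t (time) has dimensions [T].

Left side: [L]
Right side: [L T]

The two sides have different dimensions, so the equation is NOT dimensionally consistent.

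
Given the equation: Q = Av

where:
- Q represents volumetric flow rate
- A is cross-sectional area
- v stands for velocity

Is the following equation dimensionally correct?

Yes

Q (volumetric flow rate) has dimensions [L^3 T^-1].
A (cross-sectional area) has dimensions [L^2].
v (velocity) has dimensions [L T^-1].

Left side: [L^3 T^-1]
Right side: [L^3 T^-1]

Both sides have the same dimensions, so the equation is dimensionally consistent.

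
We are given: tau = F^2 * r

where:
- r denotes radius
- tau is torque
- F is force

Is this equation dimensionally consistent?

No

r (radius) has dimensions [L].
tau (torque) has dimensions [L^2 M T^-2].
F (force) has dimensions [L M T^-2].

Left side: [L^2 M T^-2]
Right side: [L^3 M^2 T^-4]

The two sides have different dimensions, so the equation is NOT dimensionally consistent.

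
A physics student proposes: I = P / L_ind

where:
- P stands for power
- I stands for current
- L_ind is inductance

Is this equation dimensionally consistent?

No

P (power) has dimensions [L^2 M T^-3].
I (current) has dimensions [I].
L_ind (inductance) has dimensions [I^-2 L^2 M T^-2].

Left side: [I]
Right side: [I^2 T^-1]

The two sides have different dimensions, so the equation is NOT dimensionally consistent.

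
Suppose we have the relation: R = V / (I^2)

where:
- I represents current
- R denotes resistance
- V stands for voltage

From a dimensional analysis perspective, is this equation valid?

No

I (current) has dimensions [I].
R (resistance) has dimensions [I^-2 L^2 M T^-3].
V (voltage) has dimensions [I^-1 L^2 M T^-3].

Left side: [I^-2 L^2 M T^-3]
Right side: [I^-3 L^2 M T^-3]

The two sides have different dimensions, so the equation is NOT dimensionally consistent.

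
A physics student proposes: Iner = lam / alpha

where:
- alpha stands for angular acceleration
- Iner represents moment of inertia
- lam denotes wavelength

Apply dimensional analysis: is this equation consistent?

No

alpha (angular acceleration) has dimensions [T^-2].
Iner (moment of inertia) has dimensions [L^2 M].
lam (wavelength) has dimensions [L].

Left side: [L^2 M]
Right side: [L T^2]

The two sides have different dimensions, so the equation is NOT dimensionally consistent.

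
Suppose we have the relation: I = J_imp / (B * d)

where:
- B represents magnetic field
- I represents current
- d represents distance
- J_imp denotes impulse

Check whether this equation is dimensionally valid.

No

B (magnetic field) has dimensions [I^-1 M T^-2].
I (current) has dimensions [I].
d (distance) has dimensions [L].
J_imp (impulse) has dimensions [L M T^-1].

Left side: [I]
Right side: [I T]

The two sides have different dimensions, so the equation is NOT dimensionally consistent.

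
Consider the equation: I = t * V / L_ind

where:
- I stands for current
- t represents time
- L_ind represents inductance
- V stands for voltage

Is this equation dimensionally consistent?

Yes

I (current) has dimensions [I].
t (time) has dimensions [T].
L_ind (inductance) has dimensions [I^-2 L^2 M T^-2].
V (voltage) has dimensions [I^-1 L^2 M T^-3].

Left side: [I]
Right side: [I]

Both sides have the same dimensions, so the equation is dimensionally consistent.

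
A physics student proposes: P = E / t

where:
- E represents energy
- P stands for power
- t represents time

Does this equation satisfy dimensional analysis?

Yes

E (energy) has dimensions [L^2 M T^-2].
P (power) has dimensions [L^2 M T^-3].
t (time) has dimensions [T].

Left side: [L^2 M T^-3]
Right side: [L^2 M T^-3]

Both sides have the same dimensions, so the equation is dimensionally consistent.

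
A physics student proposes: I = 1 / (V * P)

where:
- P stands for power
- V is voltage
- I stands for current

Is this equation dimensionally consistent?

No

P (power) has dimensions [L^2 M T^-3].
V (voltage) has dimensions [I^-1 L^2 M T^-3].
I (current) has dimensions [I].

Left side: [I]
Right side: [I L^-4 M^-2 T^6]

The two sides have different dimensions, so the equation is NOT dimensionally consistent.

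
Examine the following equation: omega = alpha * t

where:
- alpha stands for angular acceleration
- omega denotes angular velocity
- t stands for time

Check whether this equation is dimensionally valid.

Yes

alpha (angular acceleration) has dimensions [T^-2].
omega (angular velocity) has dimensions [T^-1].
t (time) has dimensions [T].

Left side: [T^-1]
Right side: [T^-1]

Both sides have the same dimensions, so the equation is dimensionally consistent.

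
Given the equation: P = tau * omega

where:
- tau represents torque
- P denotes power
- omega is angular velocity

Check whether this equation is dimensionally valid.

Yes

tau (torque) has dimensions [L^2 M T^-2].
P (power) has dimensions [L^2 M T^-3].
omega (angular velocity) has dimensions [T^-1].

Left side: [L^2 M T^-3]
Right side: [L^2 M T^-3]

Both sides have the same dimensions, so the equation is dimensionally consistent.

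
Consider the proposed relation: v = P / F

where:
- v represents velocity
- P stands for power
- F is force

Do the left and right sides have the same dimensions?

Yes

v (velocity) has dimensions [L T^-1].
P (power) has dimensions [L^2 M T^-3].
F (force) has dimensions [L M T^-2].

Left side: [L T^-1]
Right side: [L T^-1]

Both sides have the same dimensions, so the equation is dimensionally consistent.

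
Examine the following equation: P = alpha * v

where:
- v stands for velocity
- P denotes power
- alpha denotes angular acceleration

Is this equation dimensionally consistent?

No

v (velocity) has dimensions [L T^-1].
P (power) has dimensions [L^2 M T^-3].
alpha (angular acceleration) has dimensions [T^-2].

Left side: [L^2 M T^-3]
Right side: [L T^-3]

The two sides have different dimensions, so the equation is NOT dimensionally consistent.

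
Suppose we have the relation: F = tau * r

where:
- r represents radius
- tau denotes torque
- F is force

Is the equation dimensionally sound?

No

r (radius) has dimensions [L].
tau (torque) has dimensions [L^2 M T^-2].
F (force) has dimensions [L M T^-2].

Left side: [L M T^-2]
Right side: [L^3 M T^-2]

The two sides have different dimensions, so the equation is NOT dimensionally consistent.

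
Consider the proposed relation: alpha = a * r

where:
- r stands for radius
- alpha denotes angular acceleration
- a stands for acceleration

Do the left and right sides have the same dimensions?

No

r (radius) has dimensions [L].
alpha (angular acceleration) has dimensions [T^-2].
a (acceleration) has dimensions [L T^-2].

Left side: [T^-2]
Right side: [L^2 T^-2]

The two sides have different dimensions, so the equation is NOT dimensionally consistent.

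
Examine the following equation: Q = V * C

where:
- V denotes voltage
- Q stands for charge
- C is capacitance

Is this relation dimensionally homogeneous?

Yes

V (voltage) has dimensions [I^-1 L^2 M T^-3].
Q (charge) has dimensions [I T].
C (capacitance) has dimensions [I^2 L^-2 M^-1 T^4].

Left side: [I T]
Right side: [I T]

Both sides have the same dimensions, so the equation is dimensionally consistent.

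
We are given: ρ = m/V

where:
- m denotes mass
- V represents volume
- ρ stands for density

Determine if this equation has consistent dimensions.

Yes

m (mass) has dimensions [M].
V (volume) has dimensions [L^3].
ρ (density) has dimensions [L^-3 M].

Left side: [L^-3 M]
Right side: [L^-3 M]

Both sides have the same dimensions, so the equation is dimensionally consistent.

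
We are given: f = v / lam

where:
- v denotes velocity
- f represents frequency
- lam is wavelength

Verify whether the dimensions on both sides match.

Yes

v (velocity) has dimensions [L T^-1].
f (frequency) has dimensions [T^-1].
lam (wavelength) has dimensions [L].

Left side: [T^-1]
Right side: [T^-1]

Both sides have the same dimensions, so the equation is dimensionally consistent.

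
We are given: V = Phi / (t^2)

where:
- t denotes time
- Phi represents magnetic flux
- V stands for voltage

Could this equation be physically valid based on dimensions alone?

No

t (time) has dimensions [T].
Phi (magnetic flux) has dimensions [I^-1 L^2 M T^-2].
V (voltage) has dimensions [I^-1 L^2 M T^-3].

Left side: [I^-1 L^2 M T^-3]
Right side: [I^-1 L^2 M T^-4]

The two sides have different dimensions, so the equation is NOT dimensionally consistent.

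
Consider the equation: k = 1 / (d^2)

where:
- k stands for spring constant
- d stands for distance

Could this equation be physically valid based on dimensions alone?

No

k (spring constant) has dimensions [M T^-2].
d (distance) has dimensions [L].

Left side: [M T^-2]
Right side: [L^-2]

The two sides have different dimensions, so the equation is NOT dimensionally consistent.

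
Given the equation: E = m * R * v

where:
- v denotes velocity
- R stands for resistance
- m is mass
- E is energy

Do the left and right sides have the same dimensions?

No

v (velocity) has dimensions [L T^-1].
R (resistance) has dimensions [I^-2 L^2 M T^-3].
m (mass) has dimensions [M].
E (energy) has dimensions [L^2 M T^-2].

Left side: [L^2 M T^-2]
Right side: [I^-2 L^3 M^2 T^-4]

The two sides have different dimensions, so the equation is NOT dimensionally consistent.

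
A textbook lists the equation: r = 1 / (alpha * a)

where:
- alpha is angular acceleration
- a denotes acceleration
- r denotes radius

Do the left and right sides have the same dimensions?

No

alpha (angular acceleration) has dimensions [T^-2].
a (acceleration) has dimensions [L T^-2].
r (radius) has dimensions [L].

Left side: [L]
Right side: [L^-1 T^4]

The two sides have different dimensions, so the equation is NOT dimensionally consistent.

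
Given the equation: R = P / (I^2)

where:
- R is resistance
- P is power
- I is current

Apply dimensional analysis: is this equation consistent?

Yes

R (resistance) has dimensions [I^-2 L^2 M T^-3].
P (power) has dimensions [L^2 M T^-3].
I (current) has dimensions [I].

Left side: [I^-2 L^2 M T^-3]
Right side: [I^-2 L^2 M T^-3]

Both sides have the same dimensions, so the equation is dimensionally consistent.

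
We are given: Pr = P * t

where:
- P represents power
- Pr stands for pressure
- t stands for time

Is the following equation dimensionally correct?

No

P (power) has dimensions [L^2 M T^-3].
Pr (pressure) has dimensions [L^-1 M T^-2].
t (time) has dimensions [T].

Left side: [L^-1 M T^-2]
Right side: [L^2 M T^-2]

The two sides have different dimensions, so the equation is NOT dimensionally consistent.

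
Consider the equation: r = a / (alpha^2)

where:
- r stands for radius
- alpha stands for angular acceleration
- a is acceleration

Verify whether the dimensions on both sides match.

No

r (radius) has dimensions [L].
alpha (angular acceleration) has dimensions [T^-2].
a (acceleration) has dimensions [L T^-2].

Left side: [L]
Right side: [L T^2]

The two sides have different dimensions, so the equation is NOT dimensionally consistent.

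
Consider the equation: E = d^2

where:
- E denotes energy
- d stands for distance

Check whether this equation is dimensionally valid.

No

E (energy) has dimensions [L^2 M T^-2].
d (distance) has dimensions [L].

Left side: [L^2 M T^-2]
Right side: [L^2]

The two sides have different dimensions, so the equation is NOT dimensionally consistent.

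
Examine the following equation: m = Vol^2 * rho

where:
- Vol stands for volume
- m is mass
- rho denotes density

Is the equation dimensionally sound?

No

Vol (volume) has dimensions [L^3].
m (mass) has dimensions [M].
rho (density) has dimensions [L^-3 M].

Left side: [M]
Right side: [L^3 M]

The two sides have different dimensions, so the equation is NOT dimensionally consistent.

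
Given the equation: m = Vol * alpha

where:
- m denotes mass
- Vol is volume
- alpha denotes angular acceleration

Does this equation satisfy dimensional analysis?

No

m (mass) has dimensions [M].
Vol (volume) has dimensions [L^3].
alpha (angular acceleration) has dimensions [T^-2].

Left side: [M]
Right side: [L^3 T^-2]

The two sides have different dimensions, so the equation is NOT dimensionally consistent.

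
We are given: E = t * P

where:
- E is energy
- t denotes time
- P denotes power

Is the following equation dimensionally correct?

Yes

E (energy) has dimensions [L^2 M T^-2].
t (time) has dimensions [T].
P (power) has dimensions [L^2 M T^-3].

Left side: [L^2 M T^-2]
Right side: [L^2 M T^-2]

Both sides have the same dimensions, so the equation is dimensionally consistent.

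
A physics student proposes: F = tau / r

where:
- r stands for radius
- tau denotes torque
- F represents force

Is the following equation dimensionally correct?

Yes

r (radius) has dimensions [L].
tau (torque) has dimensions [L^2 M T^-2].
F (force) has dimensions [L M T^-2].

Left side: [L M T^-2]
Right side: [L M T^-2]

Both sides have the same dimensions, so the equation is dimensionally consistent.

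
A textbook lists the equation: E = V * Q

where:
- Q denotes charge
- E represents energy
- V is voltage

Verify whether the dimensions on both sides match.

Yes

Q (charge) has dimensions [I T].
E (energy) has dimensions [L^2 M T^-2].
V (voltage) has dimensions [I^-1 L^2 M T^-3].

Left side: [L^2 M T^-2]
Right side: [L^2 M T^-2]

Both sides have the same dimensions, so the equation is dimensionally consistent.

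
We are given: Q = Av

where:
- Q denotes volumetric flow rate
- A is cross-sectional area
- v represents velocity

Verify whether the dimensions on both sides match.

Yes

Q (volumetric flow rate) has dimensions [L^3 T^-1].
A (cross-sectional area) has dimensions [L^2].
v (velocity) has dimensions [L T^-1].

Left side: [L^3 T^-1]
Right side: [L^3 T^-1]

Both sides have the same dimensions, so the equation is dimensionally consistent.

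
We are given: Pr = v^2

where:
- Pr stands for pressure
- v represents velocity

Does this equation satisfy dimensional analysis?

No

Pr (pressure) has dimensions [L^-1 M T^-2].
v (velocity) has dimensions [L T^-1].

Left side: [L^-1 M T^-2]
Right side: [L^2 T^-2]

The two sides have different dimensions, so the equation is NOT dimensionally consistent.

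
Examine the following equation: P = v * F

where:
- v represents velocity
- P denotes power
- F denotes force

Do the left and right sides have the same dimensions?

Yes

v (velocity) has dimensions [L T^-1].
P (power) has dimensions [L^2 M T^-3].
F (force) has dimensions [L M T^-2].

Left side: [L^2 M T^-3]
Right side: [L^2 M T^-3]

Both sides have the same dimensions, so the equation is dimensionally consistent.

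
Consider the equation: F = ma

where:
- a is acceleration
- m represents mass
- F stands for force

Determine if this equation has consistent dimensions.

Yes

a (acceleration) has dimensions [L T^-2].
m (mass) has dimensions [M].
F (force) has dimensions [L M T^-2].

Left side: [L M T^-2]
Right side: [L M T^-2]

Both sides have the same dimensions, so the equation is dimensionally consistent.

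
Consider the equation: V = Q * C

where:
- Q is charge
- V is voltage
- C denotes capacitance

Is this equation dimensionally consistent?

No

Q (charge) has dimensions [I T].
V (voltage) has dimensions [I^-1 L^2 M T^-3].
C (capacitance) has dimensions [I^2 L^-2 M^-1 T^4].

Left side: [I^-1 L^2 M T^-3]
Right side: [I^3 L^-2 M^-1 T^5]

The two sides have different dimensions, so the equation is NOT dimensionally consistent.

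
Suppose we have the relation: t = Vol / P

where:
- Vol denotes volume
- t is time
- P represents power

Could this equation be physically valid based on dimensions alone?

No

Vol (volume) has dimensions [L^3].
t (time) has dimensions [T].
P (power) has dimensions [L^2 M T^-3].

Left side: [T]
Right side: [L M^-1 T^3]

The two sides have different dimensions, so the equation is NOT dimensionally consistent.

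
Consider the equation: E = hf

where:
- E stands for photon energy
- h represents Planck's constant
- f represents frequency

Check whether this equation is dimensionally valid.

Yes

E (photon energy) has dimensions [L^2 M T^-2].
h (Planck's constant) has dimensions [L^2 M T^-1].
f (frequency) has dimensions [T^-1].

Left side: [L^2 M T^-2]
Right side: [L^2 M T^-2]

Both sides have the same dimensions, so the equation is dimensionally consistent.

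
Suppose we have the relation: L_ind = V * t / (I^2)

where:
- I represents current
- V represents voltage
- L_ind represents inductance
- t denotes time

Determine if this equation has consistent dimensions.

No

I (current) has dimensions [I].
V (voltage) has dimensions [I^-1 L^2 M T^-3].
L_ind (inductance) has dimensions [I^-2 L^2 M T^-2].
t (time) has dimensions [T].

Left side: [I^-2 L^2 M T^-2]
Right side: [I^-3 L^2 M T^-2]

The two sides have different dimensions, so the equation is NOT dimensionally consistent.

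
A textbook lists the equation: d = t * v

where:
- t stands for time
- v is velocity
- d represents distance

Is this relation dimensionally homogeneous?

Yes

t (time) has dimensions [T].
v (velocity) has dimensions [L T^-1].
d (distance) has dimensions [L].

Left side: [L]
Right side: [L]

Both sides have the same dimensions, so the equation is dimensionally consistent.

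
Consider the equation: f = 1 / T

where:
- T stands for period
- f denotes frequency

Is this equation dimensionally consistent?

Yes

T (period) has dimensions [T].
f (frequency) has dimensions [T^-1].

Left side: [T^-1]
Right side: [T^-1]

Both sides have the same dimensions, so the equation is dimensionally consistent.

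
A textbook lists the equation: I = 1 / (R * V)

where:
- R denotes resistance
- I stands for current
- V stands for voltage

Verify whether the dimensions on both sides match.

No

R (resistance) has dimensions [I^-2 L^2 M T^-3].
I (current) has dimensions [I].
V (voltage) has dimensions [I^-1 L^2 M T^-3].

Left side: [I]
Right side: [I^3 L^-4 M^-2 T^6]

The two sides have different dimensions, so the equation is NOT dimensionally consistent.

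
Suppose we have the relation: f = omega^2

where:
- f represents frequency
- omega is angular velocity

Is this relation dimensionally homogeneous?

No

f (frequency) has dimensions [T^-1].
omega (angular velocity) has dimensions [T^-1].

Left side: [T^-1]
Right side: [T^-2]

The two sides have different dimensions, so the equation is NOT dimensionally consistent.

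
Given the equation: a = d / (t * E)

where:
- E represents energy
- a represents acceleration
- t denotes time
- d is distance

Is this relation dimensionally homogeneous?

No

E (energy) has dimensions [L^2 M T^-2].
a (acceleration) has dimensions [L T^-2].
t (time) has dimensions [T].
d (distance) has dimensions [L].

Left side: [L T^-2]
Right side: [L^-1 M^-1 T]

The two sides have different dimensions, so the equation is NOT dimensionally consistent.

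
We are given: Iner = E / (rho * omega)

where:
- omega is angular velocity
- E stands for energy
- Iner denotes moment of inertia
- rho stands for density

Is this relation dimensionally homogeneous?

No

omega (angular velocity) has dimensions [T^-1].
E (energy) has dimensions [L^2 M T^-2].
Iner (moment of inertia) has dimensions [L^2 M].
rho (density) has dimensions [L^-3 M].

Left side: [L^2 M]
Right side: [L^5 T^-1]

The two sides have different dimensions, so the equation is NOT dimensionally consistent.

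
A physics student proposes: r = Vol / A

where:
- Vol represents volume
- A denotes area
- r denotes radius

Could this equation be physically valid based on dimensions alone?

Yes

Vol (volume) has dimensions [L^3].
A (area) has dimensions [L^2].
r (radius) has dimensions [L].

Left side: [L]
Right side: [L]

Both sides have the same dimensions, so the equation is dimensionally consistent.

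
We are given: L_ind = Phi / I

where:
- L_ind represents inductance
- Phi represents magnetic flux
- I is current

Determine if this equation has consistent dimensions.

Yes

L_ind (inductance) has dimensions [I^-2 L^2 M T^-2].
Phi (magnetic flux) has dimensions [I^-1 L^2 M T^-2].
I (current) has dimensions [I].

Left side: [I^-2 L^2 M T^-2]
Right side: [I^-2 L^2 M T^-2]

Both sides have the same dimensions, so the equation is dimensionally consistent.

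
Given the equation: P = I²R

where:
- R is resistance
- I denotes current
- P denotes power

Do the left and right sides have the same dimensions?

Yes

R (resistance) has dimensions [I^-2 L^2 M T^-3].
I (current) has dimensions [I].
P (power) has dimensions [L^2 M T^-3].

Left side: [L^2 M T^-3]
Right side: [L^2 M T^-3]

Both sides have the same dimensions, so the equation is dimensionally consistent.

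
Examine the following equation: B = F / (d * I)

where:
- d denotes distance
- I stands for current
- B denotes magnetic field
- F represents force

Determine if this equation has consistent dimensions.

Yes

d (distance) has dimensions [L].
I (current) has dimensions [I].
B (magnetic field) has dimensions [I^-1 M T^-2].
F (force) has dimensions [L M T^-2].

Left side: [I^-1 M T^-2]
Right side: [I^-1 M T^-2]

Both sides have the same dimensions, so the equation is dimensionally consistent.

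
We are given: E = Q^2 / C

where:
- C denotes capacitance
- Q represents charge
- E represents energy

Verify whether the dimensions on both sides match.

Yes

C (capacitance) has dimensions [I^2 L^-2 M^-1 T^4].
Q (charge) has dimensions [I T].
E (energy) has dimensions [L^2 M T^-2].

Left side: [L^2 M T^-2]
Right side: [L^2 M T^-2]

Both sides have the same dimensions, so the equation is dimensionally consistent.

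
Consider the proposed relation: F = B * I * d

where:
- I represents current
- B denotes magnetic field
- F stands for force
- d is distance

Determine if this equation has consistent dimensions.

Yes

I (current) has dimensions [I].
B (magnetic field) has dimensions [I^-1 M T^-2].
F (force) has dimensions [L M T^-2].
d (distance) has dimensions [L].

Left side: [L M T^-2]
Right side: [L M T^-2]

Both sides have the same dimensions, so the equation is dimensionally consistent.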